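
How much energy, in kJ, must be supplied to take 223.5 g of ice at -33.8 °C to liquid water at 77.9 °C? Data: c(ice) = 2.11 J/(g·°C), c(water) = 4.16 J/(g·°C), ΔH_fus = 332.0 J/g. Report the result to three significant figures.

q1 (heat ice -33.8→0.0 °C): 223.5 × 2.11 × 33.8 = 15940 J
q2 (melt at 0 °C): 223.5 × 332.0 = 74202 J
q3 (heat water 0.0→77.9 °C): 223.5 × 4.16 × 77.9 = 72428 J
Total: 15940 + 74202 + 72428 = 162570 J = 163 kJ

q = 163 kJ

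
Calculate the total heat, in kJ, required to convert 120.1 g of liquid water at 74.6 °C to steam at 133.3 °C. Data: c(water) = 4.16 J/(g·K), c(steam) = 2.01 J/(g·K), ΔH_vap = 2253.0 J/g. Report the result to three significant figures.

q1 (heat water 74.6→100.0 °C): 120.1 × 4.16 × 25.4 = 12690 J
q2 (vaporize at 100 °C): 120.1 × 2253.0 = 270585 J
q3 (heat steam 100.0→133.3 °C): 120.1 × 2.01 × 33.3 = 8039 J
Total: 12690 + 270585 + 8039 = 291314 J = 291 kJ

q = 291 kJ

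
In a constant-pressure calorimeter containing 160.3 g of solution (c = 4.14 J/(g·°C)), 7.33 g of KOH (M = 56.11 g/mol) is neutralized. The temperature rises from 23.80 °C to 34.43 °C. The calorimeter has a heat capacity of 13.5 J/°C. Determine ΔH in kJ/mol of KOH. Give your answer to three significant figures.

ΔH = -55.1 kJ/mol

|ΔT| = |34.43 − 23.80| = 10.63 °C
|q_surr| = (160.3 × 4.14 + 13.5) × 10.63 = 677.142 × 10.63 = 7198 J
n(KOH) = 7.33 / 56.11 = 0.1306 mol
Temperature rose, so q_rxn = −|q_surr| = -7.198 kJ
ΔH = q_rxn / n = -55.11 kJ/mol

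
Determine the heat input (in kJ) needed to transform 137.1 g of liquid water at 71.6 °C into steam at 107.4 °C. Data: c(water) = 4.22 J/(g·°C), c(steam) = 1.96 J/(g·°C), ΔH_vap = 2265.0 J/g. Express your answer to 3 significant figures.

q1 (heat water 71.6→100.0 °C): 137.1 × 4.22 × 28.4 = 16431 J
q2 (vaporize at 100 °C): 137.1 × 2265.0 = 310532 J
q3 (heat steam 100.0→107.4 °C): 137.1 × 1.96 × 7.4 = 1988 J
Total: 16431 + 310532 + 1988 = 328951 J = 329 kJ

q = 329 kJ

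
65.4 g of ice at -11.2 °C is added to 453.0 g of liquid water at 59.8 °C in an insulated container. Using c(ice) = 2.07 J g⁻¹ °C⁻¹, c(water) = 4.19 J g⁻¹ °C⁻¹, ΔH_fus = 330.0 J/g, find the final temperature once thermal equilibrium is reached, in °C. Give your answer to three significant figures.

T_f = 41.6 °C

Heat to bring ice to 0 °C and melt it: q₁ = 65.4×2.07×11.2 + 65.4×330.0 = 23098 J
Heat the water can supply cooling to 0 °C: 453.0×4.19×59.8 = 113505 J > q₁, so all ice melts.
Energy balance: 453.0×4.19×(59.8 − T) = 23098 + 65.4×4.19×(T − 0)
1898.07(59.8 − T) = 23098 + 274.026 T
113505 − 23098 = 2172.096 T
T = 90407 / 2172.096 = 41.62 °C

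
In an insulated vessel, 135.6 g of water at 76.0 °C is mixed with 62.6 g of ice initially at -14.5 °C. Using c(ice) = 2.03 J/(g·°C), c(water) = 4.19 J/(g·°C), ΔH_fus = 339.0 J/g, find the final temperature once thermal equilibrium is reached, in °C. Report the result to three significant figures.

T_f = 24.2 °C

Heat to bring ice to 0 °C and melt it: q₁ = 62.6×2.03×14.5 + 62.6×339.0 = 23064 J
Heat the water can supply cooling to 0 °C: 135.6×4.19×76.0 = 43180.5 J > q₁, so all ice melts.
Energy balance: 135.6×4.19×(76.0 − T) = 23064 + 62.6×4.19×(T − 0)
568.164(76.0 − T) = 23064 + 262.294 T
43180.5 − 23064 = 830.458 T
T = 20116.5 / 830.458 = 24.22 °C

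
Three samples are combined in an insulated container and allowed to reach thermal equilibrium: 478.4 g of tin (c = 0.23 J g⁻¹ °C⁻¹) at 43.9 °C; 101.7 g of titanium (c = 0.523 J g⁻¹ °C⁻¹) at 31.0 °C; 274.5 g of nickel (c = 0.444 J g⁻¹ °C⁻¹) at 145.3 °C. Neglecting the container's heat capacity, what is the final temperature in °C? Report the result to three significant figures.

Σ mᵢcᵢ(T − Tᵢ) = 0  ⇒  T = Σ mᵢcᵢTᵢ / Σ mᵢcᵢ
Σ mᵢcᵢ = 478.4×0.23 + 101.7×0.523 + 274.5×0.444 = 285.0991
Σ mᵢcᵢTᵢ = 110.032×43.9 + 53.1891×31.0 + 121.878×145.3 = 24188
T = 24188 / 285.0991 = 84.84 °C

T_f = 84.8 °C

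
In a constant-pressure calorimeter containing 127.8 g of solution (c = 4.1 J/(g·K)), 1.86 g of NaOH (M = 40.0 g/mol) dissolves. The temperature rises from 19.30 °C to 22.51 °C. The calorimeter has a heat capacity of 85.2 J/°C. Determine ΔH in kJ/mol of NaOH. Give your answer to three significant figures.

|ΔT| = |22.51 − 19.30| = 3.21 °C
|q_surr| = (127.8 × 4.1 + 85.2) × 3.21 = 609.18 × 3.21 = 1955.5 J
n(NaOH) = 1.86 / 40.0 = 0.046500 mol
Temperature rose, so q_rxn = −|q_surr| = -1.9555 kJ
ΔH = q_rxn / n = -42.05 kJ/mol

ΔH = -42.1 kJ/mol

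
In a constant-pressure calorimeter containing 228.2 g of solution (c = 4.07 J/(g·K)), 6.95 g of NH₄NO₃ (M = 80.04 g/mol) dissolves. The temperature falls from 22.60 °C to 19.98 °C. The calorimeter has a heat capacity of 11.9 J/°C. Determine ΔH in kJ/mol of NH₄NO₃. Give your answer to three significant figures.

|ΔT| = |19.98 − 22.60| = 2.62 °C
|q_surr| = (228.2 × 4.07 + 11.9) × 2.62 = 940.674 × 2.62 = 2465 J
n(NH₄NO₃) = 6.95 / 80.04 = 0.08683 mol
Temperature fell, so q_rxn = +|q_surr| = 2.465 kJ
ΔH = q_rxn / n = 28.39 kJ/mol

ΔH = 28.4 kJ/mol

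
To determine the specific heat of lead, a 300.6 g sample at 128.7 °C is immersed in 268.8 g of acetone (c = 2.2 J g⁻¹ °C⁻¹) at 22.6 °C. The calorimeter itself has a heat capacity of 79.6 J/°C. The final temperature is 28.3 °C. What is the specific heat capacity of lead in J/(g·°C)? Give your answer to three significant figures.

q_gained = (268.8 × 2.2 + 79.6) × (28.3 − 22.6) = 3824 J
q_lost = 300.6 × c × (128.7 − 28.3) = 30180.24 c
Set equal: c = 3824 / 30180.24 = 0.127 J/(g·°C)

c = 0.127 J/(g·°C)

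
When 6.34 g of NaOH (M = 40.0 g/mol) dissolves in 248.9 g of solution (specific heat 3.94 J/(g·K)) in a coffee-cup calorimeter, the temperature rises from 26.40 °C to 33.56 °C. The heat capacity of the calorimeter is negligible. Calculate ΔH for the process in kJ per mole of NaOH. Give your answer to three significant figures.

|ΔT| = |33.56 − 26.40| = 7.16 °C
|q_surr| = (248.9 × 3.94) × 7.16 = 980.666 × 7.16 = 7022 J
n(NaOH) = 6.34 / 40.0 = 0.1585 mol
Temperature rose, so q_rxn = −|q_surr| = -7.022 kJ
ΔH = q_rxn / n = -44.30 kJ/mol

ΔH = -44.3 kJ/mol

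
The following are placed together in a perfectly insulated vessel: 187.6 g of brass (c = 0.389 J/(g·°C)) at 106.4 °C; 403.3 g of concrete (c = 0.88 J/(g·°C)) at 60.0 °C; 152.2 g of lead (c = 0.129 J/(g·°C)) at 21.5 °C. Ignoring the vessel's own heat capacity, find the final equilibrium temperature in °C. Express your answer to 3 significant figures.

Σ mᵢcᵢ(T − Tᵢ) = 0  ⇒  T = Σ mᵢcᵢTᵢ / Σ mᵢcᵢ
Σ mᵢcᵢ = 187.6×0.389 + 403.3×0.88 + 152.2×0.129 = 447.5142
Σ mᵢcᵢTᵢ = 72.9764×106.4 + 354.904×60.0 + 19.6338×21.5 = 29481
T = 29481 / 447.5142 = 65.88 °C

T_f = 65.9 °C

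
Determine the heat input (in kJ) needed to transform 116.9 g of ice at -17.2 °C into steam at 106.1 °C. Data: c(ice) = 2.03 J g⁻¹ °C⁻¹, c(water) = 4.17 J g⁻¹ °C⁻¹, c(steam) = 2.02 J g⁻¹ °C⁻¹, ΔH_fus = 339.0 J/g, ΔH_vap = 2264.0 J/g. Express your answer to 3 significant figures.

q1 (heat ice -17.2→0.0 °C): 116.9 × 2.03 × 17.2 = 4082 J
q2 (melt at 0 °C): 116.9 × 339.0 = 39629 J
q3 (heat water 0.0→100.0 °C): 116.9 × 4.17 × 100.0 = 48747 J
q4 (vaporize at 100 °C): 116.9 × 2264.0 = 264662 J
q5 (heat steam 100.0→106.1 °C): 116.9 × 2.02 × 6.1 = 1440 J
Total: 4082 + 39629 + 48747 + 264662 + 1440 = 358560 J = 359 kJ

q = 359 kJ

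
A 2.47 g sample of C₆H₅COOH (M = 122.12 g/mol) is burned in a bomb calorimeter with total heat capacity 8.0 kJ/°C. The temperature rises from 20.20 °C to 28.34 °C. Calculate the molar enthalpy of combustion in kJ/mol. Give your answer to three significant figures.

ΔT = 28.34 − 20.20 = 8.14 °C
q_cal = C_cal × ΔT = 8.0 × 8.14 = 65.12 kJ
n = 2.47 / 122.12 = 0.02023 mol
q_rxn = −q_cal = -65.12 kJ
ΔH = -65.12 / 0.02023 = -3219 kJ/mol

ΔH = -3220 kJ/mol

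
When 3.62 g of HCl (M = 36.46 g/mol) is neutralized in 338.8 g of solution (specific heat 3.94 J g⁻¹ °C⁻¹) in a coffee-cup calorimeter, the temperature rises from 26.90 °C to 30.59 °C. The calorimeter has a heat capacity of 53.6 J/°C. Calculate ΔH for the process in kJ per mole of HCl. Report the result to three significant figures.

|ΔT| = |30.59 − 26.90| = 3.69 °C
|q_surr| = (338.8 × 3.94 + 53.6) × 3.69 = 1388.472 × 3.69 = 5123 J
n(HCl) = 3.62 / 36.46 = 0.09929 mol
Temperature rose, so q_rxn = −|q_surr| = -5.123 kJ
ΔH = q_rxn / n = -51.60 kJ/mol

ΔH = -51.6 kJ/mol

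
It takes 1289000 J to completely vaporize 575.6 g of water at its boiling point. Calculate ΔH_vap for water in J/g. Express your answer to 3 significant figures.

ΔH_vap = q / m = 1289000 / 575.6 = 2240 J/g

ΔH_vap = 2240 J/g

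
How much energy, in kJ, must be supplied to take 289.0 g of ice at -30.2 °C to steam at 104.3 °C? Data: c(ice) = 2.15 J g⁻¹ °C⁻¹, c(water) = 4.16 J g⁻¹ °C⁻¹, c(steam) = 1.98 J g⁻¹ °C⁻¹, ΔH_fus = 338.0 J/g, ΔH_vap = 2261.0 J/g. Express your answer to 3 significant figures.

q1 (heat ice -30.2→0.0 °C): 289.0 × 2.15 × 30.2 = 18765 J
q2 (melt at 0 °C): 289.0 × 338.0 = 97682 J
q3 (heat water 0.0→100.0 °C): 289.0 × 4.16 × 100.0 = 120224 J
q4 (vaporize at 100 °C): 289.0 × 2261.0 = 653429 J
q5 (heat steam 100.0→104.3 °C): 289.0 × 1.98 × 4.3 = 2461 J
Total: 18765 + 97682 + 120224 + 653429 + 2461 = 892561 J = 893 kJ

q = 893 kJ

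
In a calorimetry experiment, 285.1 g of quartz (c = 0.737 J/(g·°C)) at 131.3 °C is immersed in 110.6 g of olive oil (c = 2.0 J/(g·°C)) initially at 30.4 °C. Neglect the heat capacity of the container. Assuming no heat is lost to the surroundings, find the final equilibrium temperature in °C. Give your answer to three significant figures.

T_f = 79.6 °C

Heat lost by quartz = heat gained by olive oil.
(285.1)(0.737)(131.3 − T) = (110.6)(2.0)(T − 30.4)
210.1187 (131.3 − T) = 221.2 (T − 30.4)
27589 − 210.1187 T = 221.2 T − 6724.5
34313.5 = 431.3187 T
T = 79.55 °C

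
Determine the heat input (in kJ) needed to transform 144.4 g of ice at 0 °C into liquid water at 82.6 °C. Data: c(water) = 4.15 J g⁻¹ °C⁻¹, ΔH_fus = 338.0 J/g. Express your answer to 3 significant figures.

q = 98.3 kJ

q1 (melt at 0 °C): 144.4 × 338.0 = 48807 J
q2 (heat water 0.0→82.6 °C): 144.4 × 4.15 × 82.6 = 49499 J
Total: 48807 + 49499 = 98306 J = 98.3 kJ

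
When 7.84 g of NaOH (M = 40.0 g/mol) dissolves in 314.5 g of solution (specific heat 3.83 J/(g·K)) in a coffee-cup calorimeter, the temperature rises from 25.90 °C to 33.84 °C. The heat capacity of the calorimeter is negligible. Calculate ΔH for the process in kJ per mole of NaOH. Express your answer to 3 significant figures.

|ΔT| = |33.84 − 25.90| = 7.94 °C
|q_surr| = (314.5 × 3.83) × 7.94 = 1204.535 × 7.94 = 9564 J
n(NaOH) = 7.84 / 40.0 = 0.1960 mol
Temperature rose, so q_rxn = −|q_surr| = -9.564 kJ
ΔH = q_rxn / n = -48.80 kJ/mol

ΔH = -48.8 kJ/mol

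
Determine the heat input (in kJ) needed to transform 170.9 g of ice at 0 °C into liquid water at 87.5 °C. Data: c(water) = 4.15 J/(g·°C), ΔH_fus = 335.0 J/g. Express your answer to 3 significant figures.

q = 119 kJ

q1 (melt at 0 °C): 170.9 × 335.0 = 57252 J
q2 (heat water 0.0→87.5 °C): 170.9 × 4.15 × 87.5 = 62058 J
Total: 57252 + 62058 = 119310 J = 119 kJ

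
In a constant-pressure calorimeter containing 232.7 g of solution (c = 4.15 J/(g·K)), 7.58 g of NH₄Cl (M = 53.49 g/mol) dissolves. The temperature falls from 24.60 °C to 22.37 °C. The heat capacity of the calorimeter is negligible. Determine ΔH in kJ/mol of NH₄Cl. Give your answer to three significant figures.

ΔH = 15.2 kJ/mol

|ΔT| = |22.37 − 24.60| = 2.23 °C
|q_surr| = (232.7 × 4.15) × 2.23 = 965.705 × 2.23 = 2154 J
n(NH₄Cl) = 7.58 / 53.49 = 0.1417 mol
Temperature fell, so q_rxn = +|q_surr| = 2.154 kJ
ΔH = q_rxn / n = 15.20 kJ/mol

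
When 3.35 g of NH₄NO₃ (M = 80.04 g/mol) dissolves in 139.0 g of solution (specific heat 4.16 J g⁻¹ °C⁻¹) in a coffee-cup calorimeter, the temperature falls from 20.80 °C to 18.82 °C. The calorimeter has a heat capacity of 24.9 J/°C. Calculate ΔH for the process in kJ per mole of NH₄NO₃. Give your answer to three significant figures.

|ΔT| = |18.82 − 20.80| = 1.98 °C
|q_surr| = (139.0 × 4.16 + 24.9) × 1.98 = 603.14 × 1.98 = 1194 J
n(NH₄NO₃) = 3.35 / 80.04 = 0.04185 mol
Temperature fell, so q_rxn = +|q_surr| = 1.194 kJ
ΔH = q_rxn / n = 28.53 kJ/mol

ΔH = 28.5 kJ/mol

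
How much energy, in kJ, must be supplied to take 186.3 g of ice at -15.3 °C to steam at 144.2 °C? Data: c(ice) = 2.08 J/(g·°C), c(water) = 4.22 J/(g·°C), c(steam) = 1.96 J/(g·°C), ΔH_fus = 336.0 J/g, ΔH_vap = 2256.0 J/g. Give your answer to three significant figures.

q1 (heat ice -15.3→0.0 °C): 186.3 × 2.08 × 15.3 = 5929 J
q2 (melt at 0 °C): 186.3 × 336.0 = 62597 J
q3 (heat water 0.0→100.0 °C): 186.3 × 4.22 × 100.0 = 78619 J
q4 (vaporize at 100 °C): 186.3 × 2256.0 = 420293 J
q5 (heat steam 100.0→144.2 °C): 186.3 × 1.96 × 44.2 = 16140 J
Total: 5929 + 62597 + 78619 + 420293 + 16140 = 583578 J = 584 kJ

q = 584 kJ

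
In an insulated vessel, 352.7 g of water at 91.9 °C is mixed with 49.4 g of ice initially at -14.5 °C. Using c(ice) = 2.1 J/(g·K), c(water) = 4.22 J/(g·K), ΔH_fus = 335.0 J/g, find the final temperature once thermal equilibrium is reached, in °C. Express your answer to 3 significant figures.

Heat to bring ice to 0 °C and melt it: q₁ = 49.4×2.1×14.5 + 49.4×335.0 = 18053 J
Heat the water can supply cooling to 0 °C: 352.7×4.22×91.9 = 136783 J > q₁, so all ice melts.
Energy balance: 352.7×4.22×(91.9 − T) = 18053 + 49.4×4.22×(T − 0)
1488.394(91.9 − T) = 18053 + 208.468 T
136783 − 18053 = 1696.862 T
T = 118730 / 1696.862 = 69.97 °C

T_f = 70.0 °C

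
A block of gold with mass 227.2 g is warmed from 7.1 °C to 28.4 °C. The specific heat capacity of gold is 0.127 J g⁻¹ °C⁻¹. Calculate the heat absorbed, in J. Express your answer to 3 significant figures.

q = 615 J

q = m c ΔT = 227.2 × 0.127 × (28.4 − 7.1)
q = 227.2 × 0.127 × 21.3 = 614.6 J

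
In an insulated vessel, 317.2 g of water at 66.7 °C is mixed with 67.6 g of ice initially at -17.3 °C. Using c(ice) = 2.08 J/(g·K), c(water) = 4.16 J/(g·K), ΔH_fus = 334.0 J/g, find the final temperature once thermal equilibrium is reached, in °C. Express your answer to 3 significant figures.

T_f = 39.4 °C

Heat to bring ice to 0 °C and melt it: q₁ = 67.6×2.08×17.3 + 67.6×334.0 = 25011 J
Heat the water can supply cooling to 0 °C: 317.2×4.16×66.7 = 88014.1 J > q₁, so all ice melts.
Energy balance: 317.2×4.16×(66.7 − T) = 25011 + 67.6×4.16×(T − 0)
1319.552(66.7 − T) = 25011 + 281.216 T
88014.1 − 25011 = 1600.768 T
T = 63003.1 / 1600.768 = 39.36 °C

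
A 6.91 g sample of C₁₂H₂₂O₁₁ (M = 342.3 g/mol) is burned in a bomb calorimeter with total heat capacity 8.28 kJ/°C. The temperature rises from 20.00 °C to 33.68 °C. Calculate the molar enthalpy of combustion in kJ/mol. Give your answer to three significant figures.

ΔH = -5610 kJ/mol

ΔT = 33.68 − 20.00 = 13.68 °C
q_cal = C_cal × ΔT = 8.28 × 13.68 = 113.2704 kJ
n = 6.91 / 342.3 = 0.02019 mol
q_rxn = −q_cal = -113.2704 kJ
ΔH = -113.2704 / 0.02019 = -5610 kJ/mol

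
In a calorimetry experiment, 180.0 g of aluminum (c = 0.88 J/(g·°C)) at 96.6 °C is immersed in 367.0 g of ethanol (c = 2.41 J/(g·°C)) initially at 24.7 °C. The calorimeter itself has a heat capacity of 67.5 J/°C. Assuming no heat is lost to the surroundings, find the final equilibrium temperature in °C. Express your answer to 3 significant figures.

Heat lost by aluminum = heat gained by ethanol + calorimeter.
(180.0)(0.88)(96.6 − T) = [(367.0)(2.41) + 67.5](T − 24.7)
158.4 (96.6 − T) = 951.97 (T − 24.7)
15301 − 158.4 T = 951.97 T − 23514
38815 = 1110.37 T
T = 34.96 °C

T_f = 35.0 °C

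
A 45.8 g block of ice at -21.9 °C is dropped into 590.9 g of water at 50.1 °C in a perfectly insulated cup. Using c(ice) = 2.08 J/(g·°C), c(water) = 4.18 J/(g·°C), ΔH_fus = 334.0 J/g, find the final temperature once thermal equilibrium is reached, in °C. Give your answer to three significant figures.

T_f = 40.0 °C

Heat to bring ice to 0 °C and melt it: q₁ = 45.8×2.08×21.9 + 45.8×334.0 = 17383 J
Heat the water can supply cooling to 0 °C: 590.9×4.18×50.1 = 123745 J > q₁, so all ice melts.
Energy balance: 590.9×4.18×(50.1 − T) = 17383 + 45.8×4.18×(T − 0)
2469.962(50.1 − T) = 17383 + 191.444 T
123745 − 17383 = 2661.406 T
T = 106362 / 2661.406 = 39.96 °C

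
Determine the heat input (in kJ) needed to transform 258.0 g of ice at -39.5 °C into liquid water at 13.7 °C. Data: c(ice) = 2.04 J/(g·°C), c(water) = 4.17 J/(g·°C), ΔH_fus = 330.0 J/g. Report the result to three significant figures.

q = 121 kJ

q1 (heat ice -39.5→0.0 °C): 258.0 × 2.04 × 39.5 = 20790 J
q2 (melt at 0 °C): 258.0 × 330.0 = 85140 J
q3 (heat water 0.0→13.7 °C): 258.0 × 4.17 × 13.7 = 14739 J
Total: 20790 + 85140 + 14739 = 120669 J = 121 kJ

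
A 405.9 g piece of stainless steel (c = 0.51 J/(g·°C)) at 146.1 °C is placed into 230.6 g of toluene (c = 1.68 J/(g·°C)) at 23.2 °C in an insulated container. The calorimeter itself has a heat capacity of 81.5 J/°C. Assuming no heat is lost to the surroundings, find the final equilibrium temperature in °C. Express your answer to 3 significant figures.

Heat lost by stainless steel = heat gained by toluene + calorimeter.
(405.9)(0.51)(146.1 − T) = [(230.6)(1.68) + 81.5](T − 23.2)
207.009 (146.1 − T) = 468.908 (T − 23.2)
30244 − 207.009 T = 468.908 T − 10879
41123 = 675.917 T
T = 60.84 °C

T_f = 60.8 °C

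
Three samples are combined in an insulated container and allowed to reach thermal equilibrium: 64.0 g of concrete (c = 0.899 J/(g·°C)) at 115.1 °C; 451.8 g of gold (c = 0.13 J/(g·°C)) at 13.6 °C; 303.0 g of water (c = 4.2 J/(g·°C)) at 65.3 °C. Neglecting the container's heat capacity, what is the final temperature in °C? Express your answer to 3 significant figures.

Σ mᵢcᵢ(T − Tᵢ) = 0  ⇒  T = Σ mᵢcᵢTᵢ / Σ mᵢcᵢ
Σ mᵢcᵢ = 64.0×0.899 + 451.8×0.13 + 303.0×4.2 = 1388.870
Σ mᵢcᵢTᵢ = 57.536×115.1 + 58.734×13.6 + 1272.6×65.3 = 90522
T = 90522 / 1388.870 = 65.18 °C

T_f = 65.2 °C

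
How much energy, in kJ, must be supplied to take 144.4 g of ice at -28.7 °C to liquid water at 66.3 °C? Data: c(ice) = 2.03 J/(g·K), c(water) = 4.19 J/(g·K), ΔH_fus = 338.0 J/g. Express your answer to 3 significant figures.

q = 97.3 kJ

q1 (heat ice -28.7→0.0 °C): 144.4 × 2.03 × 28.7 = 8413 J
q2 (melt at 0 °C): 144.4 × 338.0 = 48807 J
q3 (heat water 0.0→66.3 °C): 144.4 × 4.19 × 66.3 = 40114 J
Total: 8413 + 48807 + 40114 = 97334 J = 97.3 kJ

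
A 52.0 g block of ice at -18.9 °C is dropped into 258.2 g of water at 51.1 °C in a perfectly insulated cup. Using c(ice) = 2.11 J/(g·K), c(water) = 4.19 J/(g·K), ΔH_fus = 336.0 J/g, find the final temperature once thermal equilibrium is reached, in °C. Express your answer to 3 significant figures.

T_f = 27.5 °C

Heat to bring ice to 0 °C and melt it: q₁ = 52.0×2.11×18.9 + 52.0×336.0 = 19546 J
Heat the water can supply cooling to 0 °C: 258.2×4.19×51.1 = 55282.9 J > q₁, so all ice melts.
Energy balance: 258.2×4.19×(51.1 − T) = 19546 + 52.0×4.19×(T − 0)
1081.858(51.1 − T) = 19546 + 217.88 T
55282.9 − 19546 = 1299.738 T
T = 35736.9 / 1299.738 = 27.50 °C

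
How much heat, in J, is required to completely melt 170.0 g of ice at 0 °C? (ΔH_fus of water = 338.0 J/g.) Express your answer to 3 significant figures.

q = 57500 J

q = m × ΔH_fus = 170.0 × 338.0 = 57460 J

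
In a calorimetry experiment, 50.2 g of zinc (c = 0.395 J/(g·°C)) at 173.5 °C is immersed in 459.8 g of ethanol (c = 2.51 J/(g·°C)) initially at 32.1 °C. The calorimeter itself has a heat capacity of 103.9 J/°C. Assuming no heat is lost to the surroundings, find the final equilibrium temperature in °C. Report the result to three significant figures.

Heat lost by zinc = heat gained by ethanol + calorimeter.
(50.2)(0.395)(173.5 − T) = [(459.8)(2.51) + 103.9](T − 32.1)
19.829 (173.5 − T) = 1257.998 (T − 32.1)
3440.3 − 19.829 T = 1257.998 T − 40382
43822.3 = 1277.827 T
T = 34.29 °C

T_f = 34.3 °C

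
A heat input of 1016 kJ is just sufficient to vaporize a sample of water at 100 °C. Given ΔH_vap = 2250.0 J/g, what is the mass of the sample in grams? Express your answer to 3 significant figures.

m = q / ΔH_vap = 1016000 J / 2250.0 J/g = 452 g

m = 452 g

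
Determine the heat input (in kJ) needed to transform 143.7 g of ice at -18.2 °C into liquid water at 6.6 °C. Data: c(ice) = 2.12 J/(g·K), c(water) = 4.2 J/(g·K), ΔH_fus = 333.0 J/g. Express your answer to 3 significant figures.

q = 57.4 kJ

q1 (heat ice -18.2→0.0 °C): 143.7 × 2.12 × 18.2 = 5545 J
q2 (melt at 0 °C): 143.7 × 333.0 = 47852 J
q3 (heat water 0.0→6.6 °C): 143.7 × 4.2 × 6.6 = 3983 J
Total: 5545 + 47852 + 3983 = 57380 J = 57.4 kJ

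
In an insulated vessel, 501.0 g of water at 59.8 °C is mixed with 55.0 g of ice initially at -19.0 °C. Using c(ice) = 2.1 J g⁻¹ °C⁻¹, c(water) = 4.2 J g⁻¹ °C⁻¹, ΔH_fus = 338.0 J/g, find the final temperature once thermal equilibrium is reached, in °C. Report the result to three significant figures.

T_f = 45.0 °C

Heat to bring ice to 0 °C and melt it: q₁ = 55.0×2.1×19.0 + 55.0×338.0 = 20785 J
Heat the water can supply cooling to 0 °C: 501.0×4.2×59.8 = 125831 J > q₁, so all ice melts.
Energy balance: 501.0×4.2×(59.8 − T) = 20785 + 55.0×4.2×(T − 0)
2104.2(59.8 − T) = 20785 + 231 T
125831 − 20785 = 2335.2 T
T = 105046 / 2335.2 = 44.98 °C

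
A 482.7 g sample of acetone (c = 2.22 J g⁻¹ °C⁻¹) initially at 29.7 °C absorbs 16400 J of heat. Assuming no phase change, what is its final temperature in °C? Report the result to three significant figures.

ΔT = q / (m c) = 16400 / (482.7 × 2.22) = 15.30 °C
T_f = 29.7 + 15.30 = 45.00 °C

T_f = 45.0 °C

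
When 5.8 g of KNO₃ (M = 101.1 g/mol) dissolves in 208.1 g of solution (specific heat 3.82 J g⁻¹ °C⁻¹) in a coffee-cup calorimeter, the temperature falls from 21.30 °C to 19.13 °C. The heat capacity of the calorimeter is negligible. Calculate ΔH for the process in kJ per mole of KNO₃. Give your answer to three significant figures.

|ΔT| = |19.13 − 21.30| = 2.17 °C
|q_surr| = (208.1 × 3.82) × 2.17 = 794.942 × 2.17 = 1725 J
n(KNO₃) = 5.8 / 101.1 = 0.05737 mol
Temperature fell, so q_rxn = +|q_surr| = 1.725 kJ
ΔH = q_rxn / n = 30.07 kJ/mol

ΔH = 30.1 kJ/mol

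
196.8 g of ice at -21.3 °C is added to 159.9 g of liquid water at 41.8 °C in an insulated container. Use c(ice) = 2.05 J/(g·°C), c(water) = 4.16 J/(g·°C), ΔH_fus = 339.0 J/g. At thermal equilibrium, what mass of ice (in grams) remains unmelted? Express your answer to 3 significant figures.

Heat to warm all ice to 0 °C: 196.8×2.05×21.3 = 8593.3 J
Heat released by water cooling to 0 °C: 159.9×4.16×41.8 = 27805 J
27805 J < 8593.3 + 196.8×339.0 = 75308.5 J, so not all ice melts; final T = 0 °C.
Heat left for melting: 27805 − 8593.3 = 19211.7 J
Mass melted = 19211.7 / 339.0 = 56.67 g
Ice remaining = 196.8 − 56.67 = 140.13 g

m_ice remaining = 140 g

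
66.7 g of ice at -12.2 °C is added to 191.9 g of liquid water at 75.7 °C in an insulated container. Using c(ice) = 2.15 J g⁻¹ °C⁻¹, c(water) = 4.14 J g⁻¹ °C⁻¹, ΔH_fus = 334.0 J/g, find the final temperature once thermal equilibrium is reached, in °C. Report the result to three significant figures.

Heat to bring ice to 0 °C and melt it: q₁ = 66.7×2.15×12.2 + 66.7×334.0 = 24027 J
Heat the water can supply cooling to 0 °C: 191.9×4.14×75.7 = 60141.1 J > q₁, so all ice melts.
Energy balance: 191.9×4.14×(75.7 − T) = 24027 + 66.7×4.14×(T − 0)
794.466(75.7 − T) = 24027 + 276.138 T
60141.1 − 24027 = 1070.604 T
T = 36114.1 / 1070.604 = 33.73 °C

T_f = 33.7 °C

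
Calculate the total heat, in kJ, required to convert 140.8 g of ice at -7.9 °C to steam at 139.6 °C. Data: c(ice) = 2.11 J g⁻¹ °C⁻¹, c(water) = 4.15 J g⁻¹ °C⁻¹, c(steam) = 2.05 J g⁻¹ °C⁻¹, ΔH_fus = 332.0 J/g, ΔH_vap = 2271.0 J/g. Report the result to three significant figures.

q1 (heat ice -7.9→0.0 °C): 140.8 × 2.11 × 7.9 = 2347 J
q2 (melt at 0 °C): 140.8 × 332.0 = 46746 J
q3 (heat water 0.0→100.0 °C): 140.8 × 4.15 × 100.0 = 58432 J
q4 (vaporize at 100 °C): 140.8 × 2271.0 = 319757 J
q5 (heat steam 100.0→139.6 °C): 140.8 × 2.05 × 39.6 = 11430 J
Total: 2347 + 46746 + 58432 + 319757 + 11430 = 438712 J = 439 kJ

q = 439 kJ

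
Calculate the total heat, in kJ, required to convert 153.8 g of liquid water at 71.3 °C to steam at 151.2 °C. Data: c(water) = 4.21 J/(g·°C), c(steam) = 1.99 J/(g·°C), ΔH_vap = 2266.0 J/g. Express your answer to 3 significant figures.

q = 383 kJ

q1 (heat water 71.3→100.0 °C): 153.8 × 4.21 × 28.7 = 18583 J
q2 (vaporize at 100 °C): 153.8 × 2266.0 = 348511 J
q3 (heat steam 100.0→151.2 °C): 153.8 × 1.99 × 51.2 = 15670 J
Total: 18583 + 348511 + 15670 = 382764 J = 383 kJ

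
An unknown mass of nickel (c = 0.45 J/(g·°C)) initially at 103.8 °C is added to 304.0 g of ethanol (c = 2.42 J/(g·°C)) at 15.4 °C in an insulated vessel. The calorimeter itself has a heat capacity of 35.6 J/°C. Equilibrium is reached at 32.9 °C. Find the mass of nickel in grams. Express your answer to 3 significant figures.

m = 423 g

q_gained = (304.0 × 2.42 + 35.6) × (32.9 − 15.4) = 13500 J
q_lost = m × 0.45 × (103.8 − 32.9) = 31.905 m
m = 13500 / 31.905 = 423 g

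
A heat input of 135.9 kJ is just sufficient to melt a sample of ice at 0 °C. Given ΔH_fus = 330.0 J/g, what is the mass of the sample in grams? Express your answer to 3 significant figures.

m = 412 g

m = q / ΔH_fus = 135900 J / 330.0 J/g = 412 g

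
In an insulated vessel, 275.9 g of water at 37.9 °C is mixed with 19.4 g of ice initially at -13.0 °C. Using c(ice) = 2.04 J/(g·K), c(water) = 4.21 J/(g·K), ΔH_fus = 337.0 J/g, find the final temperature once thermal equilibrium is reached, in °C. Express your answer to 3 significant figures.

T_f = 29.7 °C

Heat to bring ice to 0 °C and melt it: q₁ = 19.4×2.04×13.0 + 19.4×337.0 = 7052.3 J
Heat the water can supply cooling to 0 °C: 275.9×4.21×37.9 = 44022.3 J > q₁, so all ice melts.
Energy balance: 275.9×4.21×(37.9 − T) = 7052.3 + 19.4×4.21×(T − 0)
1161.539(37.9 − T) = 7052.3 + 81.674 T
44022.3 − 7052.3 = 1243.213 T
T = 36970.0 / 1243.213 = 29.74 °C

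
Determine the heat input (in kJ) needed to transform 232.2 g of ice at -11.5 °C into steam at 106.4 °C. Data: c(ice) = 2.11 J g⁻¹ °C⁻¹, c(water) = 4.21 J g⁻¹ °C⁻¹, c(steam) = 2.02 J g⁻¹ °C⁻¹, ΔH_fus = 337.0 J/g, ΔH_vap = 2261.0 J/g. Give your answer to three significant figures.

q1 (heat ice -11.5→0.0 °C): 232.2 × 2.11 × 11.5 = 5634 J
q2 (melt at 0 °C): 232.2 × 337.0 = 78251 J
q3 (heat water 0.0→100.0 °C): 232.2 × 4.21 × 100.0 = 97756 J
q4 (vaporize at 100 °C): 232.2 × 2261.0 = 525004 J
q5 (heat steam 100.0→106.4 °C): 232.2 × 2.02 × 6.4 = 3002 J
Total: 5634 + 78251 + 97756 + 525004 + 3002 = 709647 J = 710 kJ

q = 710 kJ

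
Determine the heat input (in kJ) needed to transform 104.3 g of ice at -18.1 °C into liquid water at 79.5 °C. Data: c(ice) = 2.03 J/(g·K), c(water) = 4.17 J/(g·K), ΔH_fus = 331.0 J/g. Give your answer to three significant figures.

q = 72.9 kJ

q1 (heat ice -18.1→0.0 °C): 104.3 × 2.03 × 18.1 = 3832 J
q2 (melt at 0 °C): 104.3 × 331.0 = 34523 J
q3 (heat water 0.0→79.5 °C): 104.3 × 4.17 × 79.5 = 34577 J
Total: 3832 + 34523 + 34577 = 72932 J = 72.9 kJ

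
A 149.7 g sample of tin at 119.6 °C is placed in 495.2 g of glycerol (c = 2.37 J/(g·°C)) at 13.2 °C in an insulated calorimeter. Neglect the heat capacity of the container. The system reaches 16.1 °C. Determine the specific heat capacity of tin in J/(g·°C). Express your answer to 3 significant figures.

q_gained = (495.2 × 2.37) × (16.1 − 13.2) = 3404 J
q_lost = 149.7 × c × (119.6 − 16.1) = 15493.95 c
Set equal: c = 3404 / 15493.95 = 0.220 J/(g·°C)

c = 0.220 J/(g·°C)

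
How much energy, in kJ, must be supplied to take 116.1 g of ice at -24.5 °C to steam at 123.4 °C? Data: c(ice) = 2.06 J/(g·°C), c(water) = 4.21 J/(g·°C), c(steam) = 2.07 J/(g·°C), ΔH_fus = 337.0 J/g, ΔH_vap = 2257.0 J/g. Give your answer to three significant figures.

q = 362 kJ

q1 (heat ice -24.5→0.0 °C): 116.1 × 2.06 × 24.5 = 5860 J
q2 (melt at 0 °C): 116.1 × 337.0 = 39126 J
q3 (heat water 0.0→100.0 °C): 116.1 × 4.21 × 100.0 = 48878 J
q4 (vaporize at 100 °C): 116.1 × 2257.0 = 262038 J
q5 (heat steam 100.0→123.4 °C): 116.1 × 2.07 × 23.4 = 5624 J
Total: 5860 + 39126 + 48878 + 262038 + 5624 = 361526 J = 362 kJ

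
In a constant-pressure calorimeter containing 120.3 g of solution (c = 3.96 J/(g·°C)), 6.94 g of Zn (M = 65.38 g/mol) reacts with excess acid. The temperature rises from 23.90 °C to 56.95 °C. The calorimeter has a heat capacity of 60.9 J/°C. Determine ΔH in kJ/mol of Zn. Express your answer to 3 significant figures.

|ΔT| = |56.95 − 23.90| = 33.05 °C
|q_surr| = (120.3 × 3.96 + 60.9) × 33.05 = 537.288 × 33.05 = 17760 J
n(Zn) = 6.94 / 65.38 = 0.1061 mol
Temperature rose, so q_rxn = −|q_surr| = -17.76 kJ
ΔH = q_rxn / n = -167.4 kJ/mol

ΔH = -167 kJ/mol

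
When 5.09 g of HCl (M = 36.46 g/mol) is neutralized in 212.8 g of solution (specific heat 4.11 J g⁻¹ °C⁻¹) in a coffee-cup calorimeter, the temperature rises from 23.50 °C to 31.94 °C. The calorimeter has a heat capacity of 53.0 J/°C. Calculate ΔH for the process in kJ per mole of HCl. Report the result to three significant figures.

|ΔT| = |31.94 − 23.50| = 8.44 °C
|q_surr| = (212.8 × 4.11 + 53.0) × 8.44 = 927.608 × 8.44 = 7829 J
n(HCl) = 5.09 / 36.46 = 0.1396 mol
Temperature rose, so q_rxn = −|q_surr| = -7.829 kJ
ΔH = q_rxn / n = -56.08 kJ/mol

ΔH = -56.1 kJ/mol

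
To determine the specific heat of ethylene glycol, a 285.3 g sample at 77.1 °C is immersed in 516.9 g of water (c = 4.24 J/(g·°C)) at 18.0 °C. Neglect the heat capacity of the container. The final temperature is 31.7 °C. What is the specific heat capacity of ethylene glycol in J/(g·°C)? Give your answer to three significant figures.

q_gained = (516.9 × 4.24) × (31.7 − 18.0) = 30030 J
q_lost = 285.3 × c × (77.1 − 31.7) = 12952.62 c
Set equal: c = 30030 / 12952.62 = 2.32 J/(g·°C)

c = 2.32 J/(g·°C)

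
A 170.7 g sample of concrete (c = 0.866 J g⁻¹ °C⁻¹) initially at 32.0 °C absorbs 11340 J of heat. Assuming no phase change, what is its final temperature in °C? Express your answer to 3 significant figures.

ΔT = q / (m c) = 11340 / (170.7 × 0.866) = 76.71 °C
T_f = 32.0 + 76.71 = 108.71 °C

T_f = 109 °C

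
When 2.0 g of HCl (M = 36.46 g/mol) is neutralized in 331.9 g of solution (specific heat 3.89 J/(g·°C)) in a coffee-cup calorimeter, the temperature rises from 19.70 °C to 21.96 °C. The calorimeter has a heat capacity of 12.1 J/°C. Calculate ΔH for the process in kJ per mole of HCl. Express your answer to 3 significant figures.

ΔH = -53.7 kJ/mol

|ΔT| = |21.96 − 19.70| = 2.26 °C
|q_surr| = (331.9 × 3.89 + 12.1) × 2.26 = 1303.191 × 2.26 = 2945 J
n(HCl) = 2.0 / 36.46 = 0.05485 mol
Temperature rose, so q_rxn = −|q_surr| = -2.945 kJ
ΔH = q_rxn / n = -53.69 kJ/mol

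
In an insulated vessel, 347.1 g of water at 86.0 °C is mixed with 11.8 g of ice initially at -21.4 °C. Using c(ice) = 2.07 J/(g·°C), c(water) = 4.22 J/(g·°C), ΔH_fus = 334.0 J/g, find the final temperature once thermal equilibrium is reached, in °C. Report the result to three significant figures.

T_f = 80.2 °C

Heat to bring ice to 0 °C and melt it: q₁ = 11.8×2.07×21.4 + 11.8×334.0 = 4463.9 J
Heat the water can supply cooling to 0 °C: 347.1×4.22×86.0 = 125970 J > q₁, so all ice melts.
Energy balance: 347.1×4.22×(86.0 − T) = 4463.9 + 11.8×4.22×(T − 0)
1464.762(86.0 − T) = 4463.9 + 49.796 T
125970 − 4463.9 = 1514.558 T
T = 121506.1 / 1514.558 = 80.23 °C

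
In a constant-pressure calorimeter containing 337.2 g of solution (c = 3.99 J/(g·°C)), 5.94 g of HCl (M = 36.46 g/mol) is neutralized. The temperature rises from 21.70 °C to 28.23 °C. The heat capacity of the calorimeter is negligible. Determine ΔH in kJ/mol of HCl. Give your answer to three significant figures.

ΔH = -53.9 kJ/mol

|ΔT| = |28.23 − 21.70| = 6.53 °C
|q_surr| = (337.2 × 3.99) × 6.53 = 1345.428 × 6.53 = 8786 J
n(HCl) = 5.94 / 36.46 = 0.1629 mol
Temperature rose, so q_rxn = −|q_surr| = -8.786 kJ
ΔH = q_rxn / n = -53.93 kJ/mol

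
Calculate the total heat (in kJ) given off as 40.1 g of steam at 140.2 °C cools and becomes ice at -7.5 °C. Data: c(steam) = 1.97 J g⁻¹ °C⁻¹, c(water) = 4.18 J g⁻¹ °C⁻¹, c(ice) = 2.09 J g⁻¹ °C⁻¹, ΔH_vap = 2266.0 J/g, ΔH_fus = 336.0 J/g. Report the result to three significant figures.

q1 (cool steam 140.2→100 °C): 40.1 × 1.97 × 40.2 = 3176 J
q2 (condense at 100 °C): 40.1 × 2266.0 = 90867 J
q3 (cool water 100→0 °C): 40.1 × 4.18 × 100.0 = 16762 J
q4 (freeze at 0 °C): 40.1 × 336.0 = 13474 J
q5 (cool ice 0→-7.5 °C): 40.1 × 2.09 × 7.5 = 629 J
Total: 3176 + 90867 + 16762 + 13474 + 629 = 124908 J = 125 kJ

q = 125 kJ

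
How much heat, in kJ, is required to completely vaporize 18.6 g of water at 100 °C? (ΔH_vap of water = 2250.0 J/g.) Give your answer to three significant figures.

q = m × ΔH_vap = 18.6 × 2250.0 = 41850 J = 41.9 kJ

q = 41.9 kJ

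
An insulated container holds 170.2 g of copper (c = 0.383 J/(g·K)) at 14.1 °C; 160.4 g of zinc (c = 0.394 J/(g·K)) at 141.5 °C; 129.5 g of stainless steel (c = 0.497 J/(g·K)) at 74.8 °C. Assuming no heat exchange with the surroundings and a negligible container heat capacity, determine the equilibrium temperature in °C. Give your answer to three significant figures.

Σ mᵢcᵢ(T − Tᵢ) = 0  ⇒  T = Σ mᵢcᵢTᵢ / Σ mᵢcᵢ
Σ mᵢcᵢ = 170.2×0.383 + 160.4×0.394 + 129.5×0.497 = 192.7457
Σ mᵢcᵢTᵢ = 65.1866×14.1 + 63.1976×141.5 + 64.3615×74.8 = 14676
T = 14676 / 192.7457 = 76.14 °C

T_f = 76.1 °C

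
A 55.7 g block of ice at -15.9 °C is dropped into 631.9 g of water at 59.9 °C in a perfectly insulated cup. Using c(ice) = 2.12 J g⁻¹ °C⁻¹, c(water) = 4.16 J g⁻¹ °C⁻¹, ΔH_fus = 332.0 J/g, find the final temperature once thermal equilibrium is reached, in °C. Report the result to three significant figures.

Heat to bring ice to 0 °C and melt it: q₁ = 55.7×2.12×15.9 + 55.7×332.0 = 20370 J
Heat the water can supply cooling to 0 °C: 631.9×4.16×59.9 = 157459 J > q₁, so all ice melts.
Energy balance: 631.9×4.16×(59.9 − T) = 20370 + 55.7×4.16×(T − 0)
2628.704(59.9 − T) = 20370 + 231.712 T
157459 − 20370 = 2860.416 T
T = 137089 / 2860.416 = 47.93 °C

T_f = 47.9 °C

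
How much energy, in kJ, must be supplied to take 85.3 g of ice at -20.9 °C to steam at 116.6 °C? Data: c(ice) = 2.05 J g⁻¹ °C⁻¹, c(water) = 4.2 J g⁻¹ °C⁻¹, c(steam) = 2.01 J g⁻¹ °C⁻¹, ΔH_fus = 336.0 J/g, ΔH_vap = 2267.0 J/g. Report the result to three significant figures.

q = 264 kJ

q1 (heat ice -20.9→0.0 °C): 85.3 × 2.05 × 20.9 = 3655 J
q2 (melt at 0 °C): 85.3 × 336.0 = 28661 J
q3 (heat water 0.0→100.0 °C): 85.3 × 4.2 × 100.0 = 35826 J
q4 (vaporize at 100 °C): 85.3 × 2267.0 = 193375 J
q5 (heat steam 100.0→116.6 °C): 85.3 × 2.01 × 16.6 = 2846 J
Total: 3655 + 28661 + 35826 + 193375 + 2846 = 264363 J = 264 kJ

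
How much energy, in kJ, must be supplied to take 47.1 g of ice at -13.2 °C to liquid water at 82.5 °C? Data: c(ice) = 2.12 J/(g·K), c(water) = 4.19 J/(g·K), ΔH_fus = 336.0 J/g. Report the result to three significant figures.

q = 33.4 kJ

q1 (heat ice -13.2→0.0 °C): 47.1 × 2.12 × 13.2 = 1318 J
q2 (melt at 0 °C): 47.1 × 336.0 = 15826 J
q3 (heat water 0.0→82.5 °C): 47.1 × 4.19 × 82.5 = 16281 J
Total: 1318 + 15826 + 16281 = 33425 J = 33.4 kJ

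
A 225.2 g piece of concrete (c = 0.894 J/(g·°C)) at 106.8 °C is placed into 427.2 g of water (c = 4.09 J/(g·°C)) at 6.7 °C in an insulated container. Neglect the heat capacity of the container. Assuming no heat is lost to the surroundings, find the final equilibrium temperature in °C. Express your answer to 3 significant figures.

Heat lost by concrete = heat gained by water.
(225.2)(0.894)(106.8 − T) = (427.2)(4.09)(T − 6.7)
201.3288 (106.8 − T) = 1747.248 (T − 6.7)
21502 − 201.3288 T = 1747.248 T − 11707
33209 = 1948.5768 T
T = 17.04 °C

T_f = 17.0 °C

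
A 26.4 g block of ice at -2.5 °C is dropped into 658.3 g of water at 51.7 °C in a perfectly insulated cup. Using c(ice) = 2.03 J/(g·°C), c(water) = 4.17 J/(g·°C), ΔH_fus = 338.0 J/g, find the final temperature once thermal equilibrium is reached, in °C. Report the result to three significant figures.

T_f = 46.5 °C

Heat to bring ice to 0 °C and melt it: q₁ = 26.4×2.03×2.5 + 26.4×338.0 = 9057.2 J
Heat the water can supply cooling to 0 °C: 658.3×4.17×51.7 = 141922 J > q₁, so all ice melts.
Energy balance: 658.3×4.17×(51.7 − T) = 9057.2 + 26.4×4.17×(T − 0)
2745.111(51.7 − T) = 9057.2 + 110.088 T
141922 − 9057.2 = 2855.199 T
T = 132864.8 / 2855.199 = 46.53 °C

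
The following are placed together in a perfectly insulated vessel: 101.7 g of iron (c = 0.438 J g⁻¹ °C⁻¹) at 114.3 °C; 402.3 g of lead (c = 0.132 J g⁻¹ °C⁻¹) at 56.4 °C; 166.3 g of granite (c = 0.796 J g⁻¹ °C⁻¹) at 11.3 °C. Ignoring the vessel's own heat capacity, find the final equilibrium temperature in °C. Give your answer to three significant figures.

T_f = 41.7 °C

Σ mᵢcᵢ(T − Tᵢ) = 0  ⇒  T = Σ mᵢcᵢTᵢ / Σ mᵢcᵢ
Σ mᵢcᵢ = 101.7×0.438 + 402.3×0.132 + 166.3×0.796 = 230.0230
Σ mᵢcᵢTᵢ = 44.5446×114.3 + 53.1036×56.4 + 132.3748×11.3 = 9582.3
T = 9582.3 / 230.0230 = 41.66 °C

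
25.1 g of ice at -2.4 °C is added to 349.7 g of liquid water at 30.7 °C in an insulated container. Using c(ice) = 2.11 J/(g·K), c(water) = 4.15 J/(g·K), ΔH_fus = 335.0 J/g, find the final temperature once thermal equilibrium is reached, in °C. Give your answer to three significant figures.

T_f = 23.2 °C

Heat to bring ice to 0 °C and melt it: q₁ = 25.1×2.11×2.4 + 25.1×335.0 = 8535.6 J
Heat the water can supply cooling to 0 °C: 349.7×4.15×30.7 = 44553.5 J > q₁, so all ice melts.
Energy balance: 349.7×4.15×(30.7 − T) = 8535.6 + 25.1×4.15×(T − 0)
1451.255(30.7 − T) = 8535.6 + 104.165 T
44553.5 − 8535.6 = 1555.420 T
T = 36017.9 / 1555.420 = 23.16 °C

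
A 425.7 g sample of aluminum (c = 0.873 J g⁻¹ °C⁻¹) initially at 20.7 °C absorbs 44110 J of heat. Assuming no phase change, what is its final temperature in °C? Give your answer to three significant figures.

T_f = 139 °C

ΔT = q / (m c) = 44110 / (425.7 × 0.873) = 118.7 °C
T_f = 20.7 + 118.7 = 139.4 °C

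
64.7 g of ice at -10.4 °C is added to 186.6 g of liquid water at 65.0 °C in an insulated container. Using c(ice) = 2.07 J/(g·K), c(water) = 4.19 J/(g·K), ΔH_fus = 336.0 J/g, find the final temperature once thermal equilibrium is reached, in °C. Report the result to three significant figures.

T_f = 26.3 °C

Heat to bring ice to 0 °C and melt it: q₁ = 64.7×2.07×10.4 + 64.7×336.0 = 23132 J
Heat the water can supply cooling to 0 °C: 186.6×4.19×65.0 = 50820.5 J > q₁, so all ice melts.
Energy balance: 186.6×4.19×(65.0 − T) = 23132 + 64.7×4.19×(T − 0)
781.854(65.0 − T) = 23132 + 271.093 T
50820.5 − 23132 = 1052.947 T
T = 27688.5 / 1052.947 = 26.30 °C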